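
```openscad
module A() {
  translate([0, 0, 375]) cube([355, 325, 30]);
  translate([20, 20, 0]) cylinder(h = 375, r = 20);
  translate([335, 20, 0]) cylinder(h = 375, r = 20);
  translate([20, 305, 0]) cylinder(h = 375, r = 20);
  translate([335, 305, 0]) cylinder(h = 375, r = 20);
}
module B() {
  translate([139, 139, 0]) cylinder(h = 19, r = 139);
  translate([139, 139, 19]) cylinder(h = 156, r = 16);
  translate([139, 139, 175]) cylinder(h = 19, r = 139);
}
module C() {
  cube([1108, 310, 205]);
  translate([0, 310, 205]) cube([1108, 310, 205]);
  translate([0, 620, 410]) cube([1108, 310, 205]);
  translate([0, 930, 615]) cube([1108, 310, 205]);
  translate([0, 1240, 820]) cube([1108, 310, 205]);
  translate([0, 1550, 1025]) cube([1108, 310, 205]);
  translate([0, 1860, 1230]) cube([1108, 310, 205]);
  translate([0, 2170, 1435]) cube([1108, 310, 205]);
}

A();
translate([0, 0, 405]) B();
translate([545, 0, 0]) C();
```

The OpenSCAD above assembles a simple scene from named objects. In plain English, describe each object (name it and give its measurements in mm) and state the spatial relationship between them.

A is a four-legged stool. The seat is 355×325 mm, 30 mm thick, top at z = 405 mm. It stands on four round legs, each 40 mm in diameter, from z = 0 to the seat underside, each leg's axis is inset half a diameter from the nearest pair of seat edges (so the leg's bounding box is flush with the corner).

B is a spool: two coaxial disc flanges of radius 139 mm and thickness 19 mm, joined by a core cylinder of radius 16 mm and height 156 mm. The lower flange rests on z = 0 and the three cylinders share a vertical axis.

C is a run of 8 identical solid stair steps. Each tread is 1108×310 mm and each step block is 205 mm high. Step 1 rests on the floor; step k is offset from step 1 by (k−1)×310 mm in y and (k−1)×205 mm in z.

The spool is on top of the stool. The staircase is on the floor beside the stool on its +x side.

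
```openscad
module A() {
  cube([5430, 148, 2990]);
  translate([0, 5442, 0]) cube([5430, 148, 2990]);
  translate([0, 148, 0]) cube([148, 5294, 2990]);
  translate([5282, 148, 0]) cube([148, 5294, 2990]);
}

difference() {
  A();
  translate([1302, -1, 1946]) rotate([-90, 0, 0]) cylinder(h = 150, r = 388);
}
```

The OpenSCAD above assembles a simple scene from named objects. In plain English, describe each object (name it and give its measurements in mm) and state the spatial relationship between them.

A is the wall frame of a small rectangular building: four walls, each 2990 mm tall and 148 mm thick, enclosing a footprint 5430 mm (x) by 5590 mm (y) outside-to-outside, with no floor or roof. The front and back walls (the −y and +y sides) span the full width; the two side walls fit between them.

The house frame has a circular hole of radius 388 mm through its front wall, centred at (x = 1302, z = 1946).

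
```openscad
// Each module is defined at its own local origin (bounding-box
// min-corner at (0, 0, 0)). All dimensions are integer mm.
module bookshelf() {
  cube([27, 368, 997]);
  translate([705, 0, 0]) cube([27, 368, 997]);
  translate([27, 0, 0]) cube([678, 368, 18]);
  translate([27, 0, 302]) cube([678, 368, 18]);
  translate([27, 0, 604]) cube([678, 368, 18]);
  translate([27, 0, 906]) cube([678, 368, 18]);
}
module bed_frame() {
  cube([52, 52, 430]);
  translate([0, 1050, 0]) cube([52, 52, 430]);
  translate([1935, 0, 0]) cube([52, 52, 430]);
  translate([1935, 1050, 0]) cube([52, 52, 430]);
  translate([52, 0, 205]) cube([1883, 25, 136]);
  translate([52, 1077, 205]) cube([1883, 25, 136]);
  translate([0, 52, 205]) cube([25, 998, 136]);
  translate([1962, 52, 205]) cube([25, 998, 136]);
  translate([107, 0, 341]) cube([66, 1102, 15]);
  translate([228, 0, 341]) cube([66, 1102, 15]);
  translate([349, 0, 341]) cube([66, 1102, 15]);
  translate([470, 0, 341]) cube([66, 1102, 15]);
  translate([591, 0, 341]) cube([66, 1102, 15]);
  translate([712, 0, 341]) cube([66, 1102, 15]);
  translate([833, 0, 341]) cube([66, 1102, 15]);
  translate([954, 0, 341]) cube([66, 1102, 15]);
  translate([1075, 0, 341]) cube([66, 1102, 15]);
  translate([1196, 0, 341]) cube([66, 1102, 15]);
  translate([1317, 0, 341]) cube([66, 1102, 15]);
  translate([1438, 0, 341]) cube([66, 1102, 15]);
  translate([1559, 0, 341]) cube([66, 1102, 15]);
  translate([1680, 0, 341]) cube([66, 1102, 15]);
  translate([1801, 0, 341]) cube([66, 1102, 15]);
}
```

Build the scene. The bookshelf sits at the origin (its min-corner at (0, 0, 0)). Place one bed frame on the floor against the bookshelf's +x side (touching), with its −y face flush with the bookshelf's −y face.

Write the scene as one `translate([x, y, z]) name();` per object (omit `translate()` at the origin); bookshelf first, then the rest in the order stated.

bookshelf();
translate([732, 0, 0]) bed_frame();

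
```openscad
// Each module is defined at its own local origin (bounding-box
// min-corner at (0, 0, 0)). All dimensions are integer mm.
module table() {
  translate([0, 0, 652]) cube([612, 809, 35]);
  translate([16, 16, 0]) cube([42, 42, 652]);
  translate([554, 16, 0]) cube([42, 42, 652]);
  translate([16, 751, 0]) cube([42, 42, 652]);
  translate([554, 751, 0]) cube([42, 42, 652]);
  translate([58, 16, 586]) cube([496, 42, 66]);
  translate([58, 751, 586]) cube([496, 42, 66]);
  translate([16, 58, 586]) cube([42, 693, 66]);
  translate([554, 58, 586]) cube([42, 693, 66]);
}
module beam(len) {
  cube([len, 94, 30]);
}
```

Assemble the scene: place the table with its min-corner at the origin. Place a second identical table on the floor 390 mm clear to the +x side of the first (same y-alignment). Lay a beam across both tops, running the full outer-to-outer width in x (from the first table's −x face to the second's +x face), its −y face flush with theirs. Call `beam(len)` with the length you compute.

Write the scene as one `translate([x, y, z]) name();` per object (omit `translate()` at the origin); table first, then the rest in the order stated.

table();
translate([1002, 0, 0]) table();
translate([0, 0, 687]) beam(1614);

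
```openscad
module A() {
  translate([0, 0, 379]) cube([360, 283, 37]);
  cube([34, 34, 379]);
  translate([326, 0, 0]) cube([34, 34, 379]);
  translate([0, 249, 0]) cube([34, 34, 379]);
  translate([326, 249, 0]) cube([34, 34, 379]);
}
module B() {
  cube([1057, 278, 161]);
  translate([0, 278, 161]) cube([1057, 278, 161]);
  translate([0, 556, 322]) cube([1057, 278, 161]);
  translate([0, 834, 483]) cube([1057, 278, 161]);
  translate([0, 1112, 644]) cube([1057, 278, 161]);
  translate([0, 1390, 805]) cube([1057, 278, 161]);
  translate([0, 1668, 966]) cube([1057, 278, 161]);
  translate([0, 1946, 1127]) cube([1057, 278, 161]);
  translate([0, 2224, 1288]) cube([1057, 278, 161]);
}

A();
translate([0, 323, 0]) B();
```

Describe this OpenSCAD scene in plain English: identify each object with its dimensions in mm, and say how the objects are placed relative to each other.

A is a simple wooden stool: a rectangular seat 360 mm (x) by 283 mm (y), 37 mm thick, top face at z = 416 mm, on four square legs, each 34×34 mm in cross-section. The legs rest on z = 0, each flush with a corner of the seat.

B is a straight staircase of 9 solid steps. Each step is 1057 mm wide (x), 278 mm deep (y, the going) and 161 mm tall (the rise). The first step rests on the floor; each subsequent step sits one going further in +y and one rise higher in +z, directly behind and above the previous step with no overlap.

The staircase is on the floor beside the stool on its +y side.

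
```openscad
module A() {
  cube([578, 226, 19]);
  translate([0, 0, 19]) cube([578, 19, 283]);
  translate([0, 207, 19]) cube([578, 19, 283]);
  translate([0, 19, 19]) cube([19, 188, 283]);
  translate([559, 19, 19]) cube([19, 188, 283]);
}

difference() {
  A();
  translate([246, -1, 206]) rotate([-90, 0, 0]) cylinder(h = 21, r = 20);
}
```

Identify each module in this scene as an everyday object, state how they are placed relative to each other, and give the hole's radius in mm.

The subtracted cylinder has r = 20 mm.

A is an open box. The open box has a circular hole through its front wall. The hole's radius is 20 mm.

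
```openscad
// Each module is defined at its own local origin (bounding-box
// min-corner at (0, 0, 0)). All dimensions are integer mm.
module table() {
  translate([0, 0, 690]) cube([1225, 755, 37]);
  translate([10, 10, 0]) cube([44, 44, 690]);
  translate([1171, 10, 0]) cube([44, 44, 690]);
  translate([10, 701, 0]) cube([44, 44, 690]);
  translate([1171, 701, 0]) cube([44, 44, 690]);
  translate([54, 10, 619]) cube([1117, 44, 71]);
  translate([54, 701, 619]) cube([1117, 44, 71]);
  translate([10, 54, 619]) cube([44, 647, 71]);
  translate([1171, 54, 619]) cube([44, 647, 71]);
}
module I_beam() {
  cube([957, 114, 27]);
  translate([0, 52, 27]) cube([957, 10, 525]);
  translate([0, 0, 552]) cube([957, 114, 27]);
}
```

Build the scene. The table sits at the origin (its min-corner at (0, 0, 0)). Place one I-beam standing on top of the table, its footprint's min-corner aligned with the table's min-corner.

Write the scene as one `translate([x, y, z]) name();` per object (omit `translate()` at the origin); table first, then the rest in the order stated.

table();
translate([0, 0, 727]) I_beam();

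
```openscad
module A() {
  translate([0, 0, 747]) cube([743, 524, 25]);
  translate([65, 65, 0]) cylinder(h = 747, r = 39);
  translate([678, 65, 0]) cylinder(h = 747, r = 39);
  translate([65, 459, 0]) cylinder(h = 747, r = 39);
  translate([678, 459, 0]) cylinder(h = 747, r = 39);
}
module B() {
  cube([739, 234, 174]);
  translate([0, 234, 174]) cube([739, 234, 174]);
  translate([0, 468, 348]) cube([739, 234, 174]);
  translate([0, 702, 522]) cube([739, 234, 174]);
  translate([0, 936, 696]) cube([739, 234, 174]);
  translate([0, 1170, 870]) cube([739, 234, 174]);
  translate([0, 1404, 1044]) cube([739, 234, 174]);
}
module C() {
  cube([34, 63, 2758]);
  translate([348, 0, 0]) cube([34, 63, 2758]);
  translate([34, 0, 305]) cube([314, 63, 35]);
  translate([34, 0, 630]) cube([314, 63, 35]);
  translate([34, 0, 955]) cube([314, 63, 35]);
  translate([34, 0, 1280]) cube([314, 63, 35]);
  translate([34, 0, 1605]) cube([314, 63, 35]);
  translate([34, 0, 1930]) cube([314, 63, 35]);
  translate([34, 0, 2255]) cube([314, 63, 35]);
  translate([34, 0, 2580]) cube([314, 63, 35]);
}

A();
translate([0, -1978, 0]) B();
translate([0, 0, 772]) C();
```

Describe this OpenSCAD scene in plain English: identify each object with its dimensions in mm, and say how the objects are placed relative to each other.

A is a rectangular dining table. The top is 743×524×25 mm with its upper surface at z = 772 mm. It stands on four round legs of 78 mm diameter, each leg's bounding box inset 26 mm from the nearest pair of top edges, running from the floor to the underside of the top.

B is a straight staircase of 7 solid steps. Each step is 739 mm wide (x), 234 mm deep (y, the going) and 174 mm tall (the rise). The first step rests on the floor; each subsequent step sits one going further in +y and one rise higher in +z, directly behind and above the previous step with no overlap.

C is a straight ladder. Two 34×63 mm vertical rails, 2758 mm tall, stand 382 mm apart (outside-to-outside) with their front faces coplanar on the −y side. 8 rungs, each 63 mm deep and 35 mm tall, span between the inner faces of the rails, front faces flush with the rails. The lowest rung's underside is at z = 305 mm and rungs are spaced 325 mm apart (underside to underside).

The staircase is on the floor beside the table on its −y side. The ladder is on top of the table.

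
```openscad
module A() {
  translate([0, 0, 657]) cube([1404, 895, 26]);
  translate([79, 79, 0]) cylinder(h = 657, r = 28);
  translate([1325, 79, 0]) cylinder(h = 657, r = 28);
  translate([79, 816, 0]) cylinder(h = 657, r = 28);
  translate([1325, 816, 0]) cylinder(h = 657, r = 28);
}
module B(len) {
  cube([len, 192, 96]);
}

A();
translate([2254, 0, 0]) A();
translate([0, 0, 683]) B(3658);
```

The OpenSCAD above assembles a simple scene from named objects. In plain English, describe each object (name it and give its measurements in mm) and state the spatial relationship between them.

A is a table: top 1404 mm (x) × 895 mm (y), 26 mm thick, upper face at z = 683 mm, on four round legs of 56 mm diameter, each leg's bounding box inset 51 mm from the nearest pair of top edges, running from z = 0 to the bottom of the top.

B is a rectangular beam 3658 mm long (x), 192 mm deep (y), 96 mm thick (z).

The beam spans the tops of two tables placed 850 mm apart, resting at z = 683 mm.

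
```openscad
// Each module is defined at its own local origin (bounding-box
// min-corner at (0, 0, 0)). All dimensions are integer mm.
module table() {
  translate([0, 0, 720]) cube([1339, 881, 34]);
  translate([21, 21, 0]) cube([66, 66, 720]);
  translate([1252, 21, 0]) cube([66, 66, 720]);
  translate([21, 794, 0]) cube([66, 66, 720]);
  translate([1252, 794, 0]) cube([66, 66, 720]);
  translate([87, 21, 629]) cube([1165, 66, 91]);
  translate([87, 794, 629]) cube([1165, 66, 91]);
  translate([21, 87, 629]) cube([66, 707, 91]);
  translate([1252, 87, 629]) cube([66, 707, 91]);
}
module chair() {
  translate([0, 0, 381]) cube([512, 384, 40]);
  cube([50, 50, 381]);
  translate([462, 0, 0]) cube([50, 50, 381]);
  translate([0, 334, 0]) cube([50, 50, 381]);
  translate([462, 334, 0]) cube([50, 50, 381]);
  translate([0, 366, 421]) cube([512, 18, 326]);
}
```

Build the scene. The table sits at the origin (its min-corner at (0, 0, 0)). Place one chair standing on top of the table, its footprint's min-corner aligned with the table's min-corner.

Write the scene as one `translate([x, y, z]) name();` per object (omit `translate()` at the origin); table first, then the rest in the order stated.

table();
translate([0, 0, 754]) chair();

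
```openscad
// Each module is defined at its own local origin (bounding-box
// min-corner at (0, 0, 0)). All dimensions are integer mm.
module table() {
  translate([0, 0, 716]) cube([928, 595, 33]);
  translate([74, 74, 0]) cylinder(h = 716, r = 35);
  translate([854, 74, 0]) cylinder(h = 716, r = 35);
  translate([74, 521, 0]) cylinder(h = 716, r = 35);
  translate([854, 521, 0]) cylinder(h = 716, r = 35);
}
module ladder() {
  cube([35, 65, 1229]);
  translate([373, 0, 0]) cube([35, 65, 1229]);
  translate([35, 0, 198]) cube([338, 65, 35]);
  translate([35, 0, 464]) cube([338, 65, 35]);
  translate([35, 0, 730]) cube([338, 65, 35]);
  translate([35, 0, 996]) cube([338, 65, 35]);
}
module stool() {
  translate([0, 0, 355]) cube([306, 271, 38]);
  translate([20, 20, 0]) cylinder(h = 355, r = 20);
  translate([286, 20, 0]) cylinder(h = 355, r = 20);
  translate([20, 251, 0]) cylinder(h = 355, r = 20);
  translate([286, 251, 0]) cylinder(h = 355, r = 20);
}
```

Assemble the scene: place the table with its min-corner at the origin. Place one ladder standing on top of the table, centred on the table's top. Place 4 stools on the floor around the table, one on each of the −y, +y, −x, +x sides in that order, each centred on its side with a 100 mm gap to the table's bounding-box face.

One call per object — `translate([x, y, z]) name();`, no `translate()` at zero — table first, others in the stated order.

table();
translate([260, 265, 749]) ladder();
translate([311, -371, 0]) stool();
translate([311, 695, 0]) stool();
translate([-406, 162, 0]) stool();
translate([1028, 162, 0]) stool();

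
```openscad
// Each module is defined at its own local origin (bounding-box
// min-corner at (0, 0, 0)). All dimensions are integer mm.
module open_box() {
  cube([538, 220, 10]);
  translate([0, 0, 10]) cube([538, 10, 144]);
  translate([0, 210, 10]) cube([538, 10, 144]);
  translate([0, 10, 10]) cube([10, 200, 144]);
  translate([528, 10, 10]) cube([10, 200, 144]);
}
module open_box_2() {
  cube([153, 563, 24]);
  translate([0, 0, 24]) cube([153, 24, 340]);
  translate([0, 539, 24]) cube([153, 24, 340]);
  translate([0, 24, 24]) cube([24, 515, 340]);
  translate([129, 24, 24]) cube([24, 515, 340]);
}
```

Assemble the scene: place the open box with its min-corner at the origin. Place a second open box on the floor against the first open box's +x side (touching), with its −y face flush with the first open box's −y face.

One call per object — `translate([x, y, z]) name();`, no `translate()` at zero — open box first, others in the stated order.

open_box();
translate([538, 0, 0]) open_box_2();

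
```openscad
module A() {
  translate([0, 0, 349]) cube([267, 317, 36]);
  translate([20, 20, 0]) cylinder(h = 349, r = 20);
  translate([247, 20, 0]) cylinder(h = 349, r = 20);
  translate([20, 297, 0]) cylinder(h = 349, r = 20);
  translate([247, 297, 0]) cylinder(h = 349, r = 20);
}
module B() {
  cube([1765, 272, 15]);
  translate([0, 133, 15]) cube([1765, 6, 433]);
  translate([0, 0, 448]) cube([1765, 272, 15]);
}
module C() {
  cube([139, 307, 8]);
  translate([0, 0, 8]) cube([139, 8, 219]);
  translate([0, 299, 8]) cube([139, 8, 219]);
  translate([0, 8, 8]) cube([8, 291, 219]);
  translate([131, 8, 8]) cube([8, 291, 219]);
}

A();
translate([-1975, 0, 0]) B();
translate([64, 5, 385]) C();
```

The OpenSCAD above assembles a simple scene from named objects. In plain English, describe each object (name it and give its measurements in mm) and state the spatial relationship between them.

A is a simple wooden stool: a rectangular seat 267 mm (x) by 317 mm (y), 36 mm thick, top face at z = 385 mm, on four round legs, each 40 mm in diameter. The legs rest on z = 0, each leg's axis is inset half a diameter from the nearest pair of seat edges (so the leg's bounding box is flush with the corner).

B is an I-beam lying along x, 1765 mm long. Overall section height 463 mm. Two flanges 272 mm wide (y) and 15 mm thick, one on the floor and one at the top; a web 6 mm thick runs between them, centred on the flange width.

C is an open-topped rectangular box: outside dimensions 139×307×227 mm, with a uniform wall and base thickness of 8 mm. The base is a full 139×307 slab on the floor; four walls sit on top of the base. The front and back walls (the −y and +y sides) span the full width; the two side walls fit between them.

The I-beam is on the floor beside the stool on its −x side. The open box is on top of the stool, centred.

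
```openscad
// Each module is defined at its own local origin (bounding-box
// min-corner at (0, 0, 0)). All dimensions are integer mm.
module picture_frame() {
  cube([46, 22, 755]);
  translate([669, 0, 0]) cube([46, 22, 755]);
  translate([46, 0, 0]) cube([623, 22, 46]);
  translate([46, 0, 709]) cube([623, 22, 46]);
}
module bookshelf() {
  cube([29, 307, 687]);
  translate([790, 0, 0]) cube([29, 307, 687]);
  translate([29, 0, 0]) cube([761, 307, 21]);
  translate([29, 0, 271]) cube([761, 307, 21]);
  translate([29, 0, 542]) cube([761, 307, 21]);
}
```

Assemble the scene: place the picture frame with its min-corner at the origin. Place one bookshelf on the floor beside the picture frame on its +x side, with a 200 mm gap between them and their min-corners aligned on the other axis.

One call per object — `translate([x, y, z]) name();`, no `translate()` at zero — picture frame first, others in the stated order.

picture_frame();
translate([915, 0, 0]) bookshelf();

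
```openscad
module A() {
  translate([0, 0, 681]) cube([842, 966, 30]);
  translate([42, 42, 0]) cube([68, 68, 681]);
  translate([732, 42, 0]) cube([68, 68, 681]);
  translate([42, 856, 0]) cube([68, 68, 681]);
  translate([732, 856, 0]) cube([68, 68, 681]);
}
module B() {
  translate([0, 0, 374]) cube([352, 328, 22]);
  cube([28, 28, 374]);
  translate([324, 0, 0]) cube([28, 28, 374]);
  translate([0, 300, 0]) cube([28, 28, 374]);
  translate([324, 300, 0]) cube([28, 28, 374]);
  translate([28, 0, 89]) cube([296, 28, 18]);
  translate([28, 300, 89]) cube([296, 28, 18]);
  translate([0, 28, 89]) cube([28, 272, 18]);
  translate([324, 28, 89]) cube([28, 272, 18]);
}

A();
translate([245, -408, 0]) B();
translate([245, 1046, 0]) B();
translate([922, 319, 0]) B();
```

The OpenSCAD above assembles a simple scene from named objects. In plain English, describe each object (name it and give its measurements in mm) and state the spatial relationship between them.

A is a rectangular dining table. The top is 842×966×30 mm with its upper surface at z = 711 mm. It stands on four 68×68 mm square legs, each inset 42 mm from the nearest pair of top edges, running from the floor to the underside of the top.

B is a four-legged stool. The seat is 352×328 mm, 22 mm thick, top at z = 396 mm. It stands on four square legs, each 28×28 mm in cross-section, from z = 0 to the seat underside, each flush with a corner of the seat. Four stretchers, 28 mm wide and 18 mm tall, connect adjacent legs with their undersides at z = 89 mm, each running between the inner faces of the legs it joins and aligned with the legs' outer faces on the other axis.

Three stools sit around the table at the −y, +y, +x sides.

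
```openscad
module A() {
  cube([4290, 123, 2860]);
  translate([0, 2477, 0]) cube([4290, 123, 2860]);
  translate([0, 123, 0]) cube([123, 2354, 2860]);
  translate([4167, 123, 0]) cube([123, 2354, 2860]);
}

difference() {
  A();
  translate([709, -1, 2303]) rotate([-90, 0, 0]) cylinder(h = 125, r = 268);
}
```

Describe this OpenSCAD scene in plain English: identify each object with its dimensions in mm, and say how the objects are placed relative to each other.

A is a box-shaped house frame (walls only): outside footprint 4290×2600 mm, wall height 2860 mm, wall thickness 123 mm. The two y-facing walls run the full x-width; the two x-facing walls fit between the inner faces of the y-facing walls.

The house frame has a circular hole of radius 268 mm through its front wall, centred at (x = 709, z = 2303).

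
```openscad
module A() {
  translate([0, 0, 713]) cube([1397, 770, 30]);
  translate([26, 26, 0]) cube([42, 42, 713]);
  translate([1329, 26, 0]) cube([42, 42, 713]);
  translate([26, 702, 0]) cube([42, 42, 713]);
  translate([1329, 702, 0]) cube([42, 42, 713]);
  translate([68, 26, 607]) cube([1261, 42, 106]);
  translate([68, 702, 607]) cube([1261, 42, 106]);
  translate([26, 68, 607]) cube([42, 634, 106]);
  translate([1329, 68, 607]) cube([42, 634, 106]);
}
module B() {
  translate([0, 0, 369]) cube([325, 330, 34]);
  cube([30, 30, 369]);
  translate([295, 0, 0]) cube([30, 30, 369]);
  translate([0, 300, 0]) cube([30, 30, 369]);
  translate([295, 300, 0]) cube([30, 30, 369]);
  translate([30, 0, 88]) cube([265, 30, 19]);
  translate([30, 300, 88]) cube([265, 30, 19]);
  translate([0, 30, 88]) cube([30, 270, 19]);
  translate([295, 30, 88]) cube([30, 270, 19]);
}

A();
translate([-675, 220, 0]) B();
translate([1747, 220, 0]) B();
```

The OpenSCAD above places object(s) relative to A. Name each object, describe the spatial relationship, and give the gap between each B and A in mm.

A is a table. B is a stool. Two stools sit around the table at the −x, +x sides. The gap between each stool and the table is 350 mm.

Each stool's nearest face is 350 mm from the table's bounding box.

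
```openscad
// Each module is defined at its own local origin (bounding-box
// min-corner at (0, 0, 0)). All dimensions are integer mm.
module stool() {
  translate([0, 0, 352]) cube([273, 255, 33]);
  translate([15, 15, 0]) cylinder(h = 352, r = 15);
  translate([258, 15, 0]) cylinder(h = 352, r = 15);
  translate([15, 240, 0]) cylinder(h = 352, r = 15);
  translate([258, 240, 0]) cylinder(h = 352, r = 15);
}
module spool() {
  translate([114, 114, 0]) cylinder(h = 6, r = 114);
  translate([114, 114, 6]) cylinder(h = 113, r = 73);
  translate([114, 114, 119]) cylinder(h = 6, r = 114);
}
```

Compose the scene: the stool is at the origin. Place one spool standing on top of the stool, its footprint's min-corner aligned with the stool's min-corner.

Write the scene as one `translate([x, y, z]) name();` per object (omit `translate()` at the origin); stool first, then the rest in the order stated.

stool();
translate([0, 0, 385]) spool();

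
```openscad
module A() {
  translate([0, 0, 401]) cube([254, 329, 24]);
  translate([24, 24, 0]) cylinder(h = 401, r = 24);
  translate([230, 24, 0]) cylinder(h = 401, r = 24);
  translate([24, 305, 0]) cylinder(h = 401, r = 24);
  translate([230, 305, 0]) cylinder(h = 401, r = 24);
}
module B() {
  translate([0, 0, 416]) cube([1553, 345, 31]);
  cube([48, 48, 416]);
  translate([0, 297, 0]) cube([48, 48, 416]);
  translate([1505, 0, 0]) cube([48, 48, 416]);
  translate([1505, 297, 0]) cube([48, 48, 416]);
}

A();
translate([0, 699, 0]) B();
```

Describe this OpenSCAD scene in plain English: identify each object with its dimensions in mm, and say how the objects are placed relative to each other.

A is a four-legged stool. The seat is 254×329 mm, 24 mm thick, top at z = 425 mm. It stands on four round legs, each 48 mm in diameter, from z = 0 to the seat underside, each leg's axis is inset half a diameter from the nearest pair of seat edges (so the leg's bounding box is flush with the corner).

B is a long wooden bench with a 1553 mm (x) × 345 mm (y) seat, 31 mm thick, its top surface 447 mm above the floor. Four 48 mm square legs at the seat corners, flush with the edges, run from z = 0 to the seat underside.

The bench is on the floor beside the stool on its +y side.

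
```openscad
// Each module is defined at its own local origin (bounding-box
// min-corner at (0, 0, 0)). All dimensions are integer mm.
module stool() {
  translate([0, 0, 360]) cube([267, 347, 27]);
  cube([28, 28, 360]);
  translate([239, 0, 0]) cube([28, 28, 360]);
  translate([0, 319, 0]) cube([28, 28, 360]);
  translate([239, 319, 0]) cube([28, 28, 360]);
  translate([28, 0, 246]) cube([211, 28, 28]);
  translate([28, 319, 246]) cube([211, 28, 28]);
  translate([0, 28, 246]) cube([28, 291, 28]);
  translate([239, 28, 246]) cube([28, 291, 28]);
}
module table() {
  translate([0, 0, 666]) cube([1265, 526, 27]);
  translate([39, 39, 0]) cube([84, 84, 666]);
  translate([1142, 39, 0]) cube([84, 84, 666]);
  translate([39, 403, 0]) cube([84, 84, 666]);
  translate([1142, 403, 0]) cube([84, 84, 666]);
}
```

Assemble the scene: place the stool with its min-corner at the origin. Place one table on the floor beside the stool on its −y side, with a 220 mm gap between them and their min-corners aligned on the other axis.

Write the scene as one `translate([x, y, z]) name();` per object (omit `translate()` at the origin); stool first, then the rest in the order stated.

stool();
translate([0, -746, 0]) table();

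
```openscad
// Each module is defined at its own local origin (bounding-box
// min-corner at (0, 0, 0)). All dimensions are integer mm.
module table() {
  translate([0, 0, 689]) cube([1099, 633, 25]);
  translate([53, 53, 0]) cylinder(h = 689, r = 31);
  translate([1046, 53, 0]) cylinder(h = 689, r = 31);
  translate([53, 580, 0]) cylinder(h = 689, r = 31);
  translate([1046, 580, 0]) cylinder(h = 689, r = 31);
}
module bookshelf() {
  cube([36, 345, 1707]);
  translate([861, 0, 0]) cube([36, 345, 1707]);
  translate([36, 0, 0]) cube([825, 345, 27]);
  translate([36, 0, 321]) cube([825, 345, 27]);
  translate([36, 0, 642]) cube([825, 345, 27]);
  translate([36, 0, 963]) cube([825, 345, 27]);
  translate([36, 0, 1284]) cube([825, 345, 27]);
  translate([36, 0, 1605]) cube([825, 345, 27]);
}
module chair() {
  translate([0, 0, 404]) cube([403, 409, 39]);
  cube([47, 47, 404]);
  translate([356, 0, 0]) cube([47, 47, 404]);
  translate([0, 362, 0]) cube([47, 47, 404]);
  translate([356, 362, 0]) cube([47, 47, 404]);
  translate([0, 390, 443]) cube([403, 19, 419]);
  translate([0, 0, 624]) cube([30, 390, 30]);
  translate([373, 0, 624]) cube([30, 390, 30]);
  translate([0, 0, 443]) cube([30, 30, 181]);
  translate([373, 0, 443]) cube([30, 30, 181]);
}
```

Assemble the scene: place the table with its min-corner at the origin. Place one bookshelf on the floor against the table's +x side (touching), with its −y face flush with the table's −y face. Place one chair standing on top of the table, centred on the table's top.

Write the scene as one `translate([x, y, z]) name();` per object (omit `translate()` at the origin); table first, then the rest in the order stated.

table();
translate([1099, 0, 0]) bookshelf();
translate([348, 112, 714]) chair();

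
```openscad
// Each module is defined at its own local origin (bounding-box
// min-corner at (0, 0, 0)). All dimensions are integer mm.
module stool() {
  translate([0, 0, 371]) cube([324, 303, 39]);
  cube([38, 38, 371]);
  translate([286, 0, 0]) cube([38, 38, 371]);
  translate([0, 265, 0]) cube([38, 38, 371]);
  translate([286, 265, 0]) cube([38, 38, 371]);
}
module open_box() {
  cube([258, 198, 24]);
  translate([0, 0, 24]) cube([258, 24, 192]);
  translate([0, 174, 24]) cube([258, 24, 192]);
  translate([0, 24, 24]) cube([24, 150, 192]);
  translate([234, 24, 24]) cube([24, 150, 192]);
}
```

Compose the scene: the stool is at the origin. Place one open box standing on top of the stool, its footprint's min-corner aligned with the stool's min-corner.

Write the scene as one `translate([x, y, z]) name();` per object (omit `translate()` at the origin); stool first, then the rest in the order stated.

stool();
translate([0, 0, 410]) open_box();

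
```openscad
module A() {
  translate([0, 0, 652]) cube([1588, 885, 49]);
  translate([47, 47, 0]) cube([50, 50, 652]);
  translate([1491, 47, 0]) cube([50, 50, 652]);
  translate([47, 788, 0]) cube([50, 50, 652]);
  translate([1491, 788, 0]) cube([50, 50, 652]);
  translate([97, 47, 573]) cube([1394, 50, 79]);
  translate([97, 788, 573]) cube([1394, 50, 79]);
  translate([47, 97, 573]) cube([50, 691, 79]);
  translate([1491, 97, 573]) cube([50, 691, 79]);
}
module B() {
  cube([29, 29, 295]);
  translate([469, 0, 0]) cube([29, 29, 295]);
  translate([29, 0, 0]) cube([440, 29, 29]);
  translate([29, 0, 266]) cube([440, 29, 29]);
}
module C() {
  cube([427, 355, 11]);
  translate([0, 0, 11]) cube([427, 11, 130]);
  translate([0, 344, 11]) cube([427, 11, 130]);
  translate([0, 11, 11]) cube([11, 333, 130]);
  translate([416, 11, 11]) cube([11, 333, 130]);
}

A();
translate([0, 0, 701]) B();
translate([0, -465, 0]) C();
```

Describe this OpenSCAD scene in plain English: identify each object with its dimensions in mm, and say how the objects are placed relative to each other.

A is a rectangular dining table. The top is 1588×885×49 mm with its upper surface at z = 701 mm. It stands on four 50×50 mm square legs, each inset 47 mm from the nearest pair of top edges, running from the floor to the underside of the top. Four apron rails, 50 mm thick and 79 mm tall, run between adjacent legs with their top edges flush with the underside of the top and their outer faces flush with the legs' outer faces.

B is a rectangular picture frame lying in the x–z plane (depth along y). The opening is 440 mm wide (x) by 237 mm tall (z), surrounded by a border 29 mm wide on all four sides. The frame is 29 mm deep and is made of two full-height vertical stiles with two horizontal rails fitted between them.

C is an open storage box with external size 427×355×141 mm and wall thickness 11 mm (the base is also 11 mm thick). The base covers the whole footprint; the four walls stand on the base, with the y-facing walls full-width and the x-facing walls fitting between their inner faces.

The picture frame is on top of the table. The open box is on the floor beside the table on its −y side.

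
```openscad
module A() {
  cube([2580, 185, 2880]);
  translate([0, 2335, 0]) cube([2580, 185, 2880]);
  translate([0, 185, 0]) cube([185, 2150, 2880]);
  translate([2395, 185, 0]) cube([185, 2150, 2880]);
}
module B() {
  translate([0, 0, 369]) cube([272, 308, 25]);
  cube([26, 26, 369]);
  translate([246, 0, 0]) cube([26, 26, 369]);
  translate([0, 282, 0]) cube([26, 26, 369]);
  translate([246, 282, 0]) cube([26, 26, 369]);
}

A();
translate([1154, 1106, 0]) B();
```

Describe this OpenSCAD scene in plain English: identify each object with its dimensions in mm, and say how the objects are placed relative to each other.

A is a box-shaped house frame (walls only): outside footprint 2580×2520 mm, wall height 2880 mm, wall thickness 185 mm. The two y-facing walls run the full x-width; the two x-facing walls fit between the inner faces of the y-facing walls.

B is a four-legged stool. The seat is a 272×308×25 mm slab whose top surface is at z = 394 mm; four square legs, each 26×26 mm in cross-section, run from the floor (z = 0) to the underside of the seat, each flush with a corner of the seat.

The stool sits inside the house frame, centred.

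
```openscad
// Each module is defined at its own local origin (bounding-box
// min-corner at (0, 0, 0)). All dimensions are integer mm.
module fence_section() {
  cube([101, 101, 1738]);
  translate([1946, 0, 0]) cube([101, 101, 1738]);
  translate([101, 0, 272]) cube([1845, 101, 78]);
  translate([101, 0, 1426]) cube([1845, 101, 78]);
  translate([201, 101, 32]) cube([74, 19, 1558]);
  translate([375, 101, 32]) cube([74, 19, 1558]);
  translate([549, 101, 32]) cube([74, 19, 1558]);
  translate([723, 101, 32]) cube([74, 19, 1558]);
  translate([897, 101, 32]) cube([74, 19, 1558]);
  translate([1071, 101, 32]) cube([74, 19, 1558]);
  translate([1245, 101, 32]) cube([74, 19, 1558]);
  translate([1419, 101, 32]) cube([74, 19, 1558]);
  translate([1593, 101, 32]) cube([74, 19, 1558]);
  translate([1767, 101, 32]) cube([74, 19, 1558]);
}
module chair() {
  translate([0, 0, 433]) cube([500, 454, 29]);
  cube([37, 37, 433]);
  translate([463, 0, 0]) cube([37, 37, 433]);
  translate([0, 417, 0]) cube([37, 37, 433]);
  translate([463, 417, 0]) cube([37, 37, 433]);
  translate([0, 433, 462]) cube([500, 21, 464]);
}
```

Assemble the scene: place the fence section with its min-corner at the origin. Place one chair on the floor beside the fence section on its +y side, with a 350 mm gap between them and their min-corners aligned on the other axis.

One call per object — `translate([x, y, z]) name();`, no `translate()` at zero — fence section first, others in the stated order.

fence_section();
translate([0, 470, 0]) chair();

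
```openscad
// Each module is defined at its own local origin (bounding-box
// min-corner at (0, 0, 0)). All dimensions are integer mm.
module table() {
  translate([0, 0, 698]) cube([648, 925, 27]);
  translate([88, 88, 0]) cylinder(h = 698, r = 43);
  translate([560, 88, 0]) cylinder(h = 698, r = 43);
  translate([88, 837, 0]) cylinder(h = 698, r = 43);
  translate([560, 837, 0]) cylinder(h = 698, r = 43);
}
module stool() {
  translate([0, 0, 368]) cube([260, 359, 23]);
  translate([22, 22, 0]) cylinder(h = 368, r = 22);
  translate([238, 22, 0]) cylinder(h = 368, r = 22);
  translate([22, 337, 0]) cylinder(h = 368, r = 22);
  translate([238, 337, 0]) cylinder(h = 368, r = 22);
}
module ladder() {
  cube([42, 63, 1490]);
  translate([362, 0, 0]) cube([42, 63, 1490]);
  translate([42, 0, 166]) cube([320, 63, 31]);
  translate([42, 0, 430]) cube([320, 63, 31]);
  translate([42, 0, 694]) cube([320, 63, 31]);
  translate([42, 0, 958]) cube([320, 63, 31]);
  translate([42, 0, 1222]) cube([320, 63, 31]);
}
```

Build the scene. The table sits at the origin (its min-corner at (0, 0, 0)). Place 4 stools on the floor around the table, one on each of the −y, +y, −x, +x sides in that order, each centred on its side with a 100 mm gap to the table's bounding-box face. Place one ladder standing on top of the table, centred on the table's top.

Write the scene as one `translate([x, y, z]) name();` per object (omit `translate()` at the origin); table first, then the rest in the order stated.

table();
translate([194, -459, 0]) stool();
translate([194, 1025, 0]) stool();
translate([-360, 283, 0]) stool();
translate([748, 283, 0]) stool();
translate([122, 431, 725]) ladder();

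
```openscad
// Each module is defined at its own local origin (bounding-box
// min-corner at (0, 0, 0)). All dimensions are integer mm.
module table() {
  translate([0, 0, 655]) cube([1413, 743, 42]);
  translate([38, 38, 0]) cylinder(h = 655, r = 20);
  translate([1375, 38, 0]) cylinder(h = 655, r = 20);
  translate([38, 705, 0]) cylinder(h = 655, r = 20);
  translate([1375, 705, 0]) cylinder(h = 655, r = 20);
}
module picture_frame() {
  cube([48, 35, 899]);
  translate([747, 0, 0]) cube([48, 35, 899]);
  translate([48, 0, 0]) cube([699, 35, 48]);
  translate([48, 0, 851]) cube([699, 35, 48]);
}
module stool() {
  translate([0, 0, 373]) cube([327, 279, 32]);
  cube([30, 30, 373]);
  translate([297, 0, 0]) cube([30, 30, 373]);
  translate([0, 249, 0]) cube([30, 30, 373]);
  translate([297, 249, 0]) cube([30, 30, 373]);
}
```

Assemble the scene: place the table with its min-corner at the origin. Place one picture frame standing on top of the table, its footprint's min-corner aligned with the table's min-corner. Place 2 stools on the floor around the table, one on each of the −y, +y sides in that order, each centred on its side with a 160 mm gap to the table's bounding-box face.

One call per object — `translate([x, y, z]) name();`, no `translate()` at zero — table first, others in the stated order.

table();
translate([0, 0, 697]) picture_frame();
translate([543, -439, 0]) stool();
translate([543, 903, 0]) stool();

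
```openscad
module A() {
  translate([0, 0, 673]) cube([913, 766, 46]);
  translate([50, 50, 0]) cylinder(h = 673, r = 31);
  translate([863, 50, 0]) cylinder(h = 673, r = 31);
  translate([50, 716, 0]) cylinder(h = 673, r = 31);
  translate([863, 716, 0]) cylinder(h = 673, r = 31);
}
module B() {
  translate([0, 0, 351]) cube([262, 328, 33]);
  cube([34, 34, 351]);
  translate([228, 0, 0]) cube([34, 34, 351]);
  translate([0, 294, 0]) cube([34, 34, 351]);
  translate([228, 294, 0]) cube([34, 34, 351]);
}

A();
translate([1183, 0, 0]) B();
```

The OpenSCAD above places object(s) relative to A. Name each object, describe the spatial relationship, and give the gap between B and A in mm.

A is a table. B is a stool. The stool is on the floor beside the table on its +x side. The gap between the stool and the table is 270 mm.

The stool's nearest face is 270 mm from the table's +x face.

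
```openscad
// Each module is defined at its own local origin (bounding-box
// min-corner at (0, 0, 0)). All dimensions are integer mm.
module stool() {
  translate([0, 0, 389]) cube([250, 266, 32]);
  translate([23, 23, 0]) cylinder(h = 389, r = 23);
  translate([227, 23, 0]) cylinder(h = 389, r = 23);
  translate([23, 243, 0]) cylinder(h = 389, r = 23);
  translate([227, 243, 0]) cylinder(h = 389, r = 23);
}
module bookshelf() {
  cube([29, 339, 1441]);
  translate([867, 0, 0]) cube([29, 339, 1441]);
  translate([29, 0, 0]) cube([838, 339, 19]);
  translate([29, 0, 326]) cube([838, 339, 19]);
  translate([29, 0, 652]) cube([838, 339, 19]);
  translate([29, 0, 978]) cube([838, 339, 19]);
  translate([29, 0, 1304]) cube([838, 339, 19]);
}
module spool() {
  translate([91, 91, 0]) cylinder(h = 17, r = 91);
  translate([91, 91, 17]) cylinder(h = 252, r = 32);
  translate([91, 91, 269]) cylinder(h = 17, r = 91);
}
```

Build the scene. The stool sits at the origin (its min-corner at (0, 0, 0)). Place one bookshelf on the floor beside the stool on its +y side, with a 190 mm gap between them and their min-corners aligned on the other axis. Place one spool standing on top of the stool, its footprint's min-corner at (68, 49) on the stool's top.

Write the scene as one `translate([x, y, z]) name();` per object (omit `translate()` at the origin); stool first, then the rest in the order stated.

stool();
translate([0, 456, 0]) bookshelf();
translate([68, 49, 421]) spool();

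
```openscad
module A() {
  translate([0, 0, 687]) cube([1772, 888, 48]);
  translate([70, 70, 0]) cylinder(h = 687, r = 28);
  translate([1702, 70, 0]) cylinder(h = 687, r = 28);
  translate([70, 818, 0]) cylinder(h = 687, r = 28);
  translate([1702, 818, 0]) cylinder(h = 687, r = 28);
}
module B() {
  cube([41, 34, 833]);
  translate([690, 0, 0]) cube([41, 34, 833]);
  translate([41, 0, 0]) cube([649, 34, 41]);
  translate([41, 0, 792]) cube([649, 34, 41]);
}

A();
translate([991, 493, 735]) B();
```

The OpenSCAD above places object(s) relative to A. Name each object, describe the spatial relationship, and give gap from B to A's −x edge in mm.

The picture frame's min-x is at 991; the table's min-x is 0; gap = 991 mm.

A is a table. B is a picture frame. The picture frame is on top of the table. The gap from the picture frame to the table's −x edge is 991 mm.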